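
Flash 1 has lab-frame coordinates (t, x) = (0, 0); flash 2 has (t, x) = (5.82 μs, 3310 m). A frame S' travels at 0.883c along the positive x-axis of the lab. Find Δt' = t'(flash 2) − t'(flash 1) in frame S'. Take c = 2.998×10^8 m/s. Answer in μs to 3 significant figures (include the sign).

Δt' ≈ -8.37 μs

γ = 1/√(1 − 0.883²) = 2.1305
Δt' = γ(Δt − vΔx/c²) = 2.1305 × (5.82 μs − 0.883×3310 m / (2.998×10^8 m/s))
= 2.1305 × (-3.9289 μs) = -8.37 μs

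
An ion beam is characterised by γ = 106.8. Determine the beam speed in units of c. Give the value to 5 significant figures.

β = √(1 − 1/γ²) = √(1 − 1/106.8²) = √(0.9999123) = 0.99996

β ≈ 0.99996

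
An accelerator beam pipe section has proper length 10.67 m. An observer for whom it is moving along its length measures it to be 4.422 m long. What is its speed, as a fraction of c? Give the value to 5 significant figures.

β ≈ 0.91008

γ = L₀/L = 10.67/4.422 = 2.412935
β = √(1 − 1/γ²) = 0.91008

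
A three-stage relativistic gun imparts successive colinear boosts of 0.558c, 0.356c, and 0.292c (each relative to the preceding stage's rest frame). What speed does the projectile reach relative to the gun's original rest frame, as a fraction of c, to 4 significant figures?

Compose boost 2: (0.356 + 0.558)/(1 + 0.356×0.558) = 0.9140/1.19865 = 0.762526
Compose boost 3: (0.292 + 0.762526)/(1 + 0.292×0.762526) = 1.05453/1.22266 = 0.8625

u ≈ 0.8625c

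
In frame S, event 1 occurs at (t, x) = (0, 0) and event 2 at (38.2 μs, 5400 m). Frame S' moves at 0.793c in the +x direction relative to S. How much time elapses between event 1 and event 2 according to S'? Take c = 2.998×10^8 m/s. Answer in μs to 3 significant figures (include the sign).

γ = 1/√(1 − 0.793²) = 1.6414
Δt' = γ(Δt − vΔx/c²) = 1.6414 × (38.2 μs − 0.793×5400 m / (2.998×10^8 m/s))
= 1.6414 × (23.916 μs) = 39.3 μs

Δt' ≈ 39.3 μs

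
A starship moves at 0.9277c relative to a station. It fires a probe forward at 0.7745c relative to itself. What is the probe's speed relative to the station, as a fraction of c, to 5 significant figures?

u ≈ 0.99051c

Relativistic velocity addition: u = (u' + v)/(1 + u'v/c²)
= (0.7745 + 0.9277)/(1 + 0.7745×0.9277) = 1.7022/1.718504 = 0.99051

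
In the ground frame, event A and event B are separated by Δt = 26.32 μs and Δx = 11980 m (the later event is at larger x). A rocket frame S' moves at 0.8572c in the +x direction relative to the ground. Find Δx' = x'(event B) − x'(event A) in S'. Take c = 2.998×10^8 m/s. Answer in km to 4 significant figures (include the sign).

Δx' ≈ 10.13 km

γ = 1/√(1 − 0.8572²) = 1.94181
Δx' = γ(Δx − vΔt) = 1.94181 × (11980 m − 0.8572×(2.998×10^8 m/s)×26.32×10^-6 s)
= 1.94181 × (5216.06 m) = 10.13 km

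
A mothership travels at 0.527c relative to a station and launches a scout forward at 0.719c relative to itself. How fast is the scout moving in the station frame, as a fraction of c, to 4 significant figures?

Compose boost 2: (0.719 + 0.527)/(1 + 0.719×0.527) = 1.246/1.37891 = 0.9036

u ≈ 0.9036c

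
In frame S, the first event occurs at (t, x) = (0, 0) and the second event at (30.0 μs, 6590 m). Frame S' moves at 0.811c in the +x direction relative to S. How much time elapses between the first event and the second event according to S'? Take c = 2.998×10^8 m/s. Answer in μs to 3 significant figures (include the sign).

Δt' ≈ 20.8 μs

γ = 1/√(1 − 0.811²) = 1.7093
Δt' = γ(Δt − vΔx/c²) = 1.7093 × (30.0 μs − 0.811×6590 m / (2.998×10^8 m/s))
= 1.7093 × (12.173 μs) = 20.8 μs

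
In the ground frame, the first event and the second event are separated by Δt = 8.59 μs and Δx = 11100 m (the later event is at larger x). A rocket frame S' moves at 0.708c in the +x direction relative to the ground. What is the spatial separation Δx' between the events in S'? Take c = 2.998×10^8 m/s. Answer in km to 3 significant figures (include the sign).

γ = 1/√(1 − 0.708²) = 1.4160
Δx' = γ(Δx − vΔt) = 1.4160 × (11100 m − 0.708×(2.998×10^8 m/s)×8.59×10^-6 s)
= 1.4160 × (9276.7 m) = 13.1 km

Δx' ≈ 13.1 km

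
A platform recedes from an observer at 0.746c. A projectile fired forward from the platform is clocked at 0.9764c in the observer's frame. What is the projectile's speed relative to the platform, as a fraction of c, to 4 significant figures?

Inverse velocity addition: u' = (u − v)/(1 − uv/c²)
= (0.9764 − 0.746)/(1 − 0.9764×0.746) = 0.2304/0.271606 = 0.8483

u' ≈ 0.8483c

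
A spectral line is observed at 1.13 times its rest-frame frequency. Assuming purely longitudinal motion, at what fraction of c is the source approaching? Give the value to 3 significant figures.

β ≈ 0.122

f_obs/f_src = √((1+β)/(1−β)) = 1.13  ⇒  (1+β)/(1−β) = 1.2769
β = |1 − D²|/(1 + D²) = |1 − 1.2769|/(1 + 1.2769) = 0.122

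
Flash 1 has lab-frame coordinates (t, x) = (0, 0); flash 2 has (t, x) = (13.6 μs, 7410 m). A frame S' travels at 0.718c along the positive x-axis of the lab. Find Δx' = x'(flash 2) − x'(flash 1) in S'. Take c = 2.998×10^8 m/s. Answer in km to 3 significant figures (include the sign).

Δx' ≈ 6.44 km

γ = 1/√(1 − 0.718²) = 1.4367
Δx' = γ(Δx − vΔt) = 1.4367 × (7410 m − 0.718×(2.998×10^8 m/s)×13.6×10^-6 s)
= 1.4367 × (4482.5 m) = 6.44 km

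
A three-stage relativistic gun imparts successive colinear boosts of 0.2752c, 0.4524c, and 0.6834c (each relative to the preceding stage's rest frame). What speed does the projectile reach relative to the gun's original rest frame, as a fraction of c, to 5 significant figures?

Compose boost 2: (0.4524 + 0.2752)/(1 + 0.4524×0.2752) = 0.72760/1.124500 = 0.6470429
Compose boost 3: (0.6834 + 0.6470429)/(1 + 0.6834×0.6470429) = 1.330443/1.442189 = 0.92252

u ≈ 0.92252c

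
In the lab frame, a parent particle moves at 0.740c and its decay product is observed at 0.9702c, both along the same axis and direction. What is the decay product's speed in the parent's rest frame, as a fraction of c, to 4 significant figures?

u' ≈ 0.8162c

Inverse velocity addition: u' = (u − v)/(1 − uv/c²)
= (0.9702 − 0.740)/(1 − 0.9702×0.740) = 0.2302/0.282052 = 0.8162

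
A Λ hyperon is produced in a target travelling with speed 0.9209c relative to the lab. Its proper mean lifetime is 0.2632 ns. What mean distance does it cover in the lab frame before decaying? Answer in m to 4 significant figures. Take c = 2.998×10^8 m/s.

γ = 1/√(1 − 0.9209²) = 2.56543
Dilated lifetime: Δt = γτ₀ = 2.56543 × 0.2632 ns = 0.675220 ns
d = vΔt = 0.9209c × 0.675220 ns = 2.76086×10^8 m/s × 6.75220×10^-10 s = 0.1864 m

d ≈ 0.1864 m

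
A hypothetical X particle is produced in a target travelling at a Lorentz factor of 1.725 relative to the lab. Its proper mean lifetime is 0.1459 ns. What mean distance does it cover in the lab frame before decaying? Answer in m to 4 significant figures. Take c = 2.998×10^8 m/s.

d ≈ 0.06148 m

β = √(1 − 1/γ²) = √(1 − 1/1.725²) = 0.814823
Dilated lifetime: Δt = γτ₀ = 1.725 × 0.1459 ns = 0.251677 ns
d = vΔt = 0.814823c × 0.251677 ns = 2.44284×10^8 m/s × 2.51678×10^-10 s = 0.06148 m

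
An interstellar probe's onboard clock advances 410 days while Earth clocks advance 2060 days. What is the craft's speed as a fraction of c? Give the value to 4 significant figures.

β ≈ 0.9800

γ = Δt/τ₀ = 2060/410 = 5.02439
β = √(1 − 1/γ²) = √(1 − 1/5.02439²) = 0.9800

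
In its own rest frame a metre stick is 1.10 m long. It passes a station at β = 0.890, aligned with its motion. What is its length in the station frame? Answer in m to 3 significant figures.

γ = 1/√(1 − 0.890²) = 2.1932
Length contraction: L = L₀/γ = 1.10/2.1932 = 0.502 m

L ≈ 0.502 m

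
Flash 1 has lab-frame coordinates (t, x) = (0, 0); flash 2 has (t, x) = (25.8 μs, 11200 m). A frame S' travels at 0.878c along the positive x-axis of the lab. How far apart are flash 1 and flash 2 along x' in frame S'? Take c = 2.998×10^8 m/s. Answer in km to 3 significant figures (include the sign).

Δx' ≈ 9.21 km

γ = 1/√(1 − 0.878²) = 2.0892
Δx' = γ(Δx − vΔt) = 2.0892 × (11200 m − 0.878×(2.998×10^8 m/s)×25.8×10^-6 s)
= 2.0892 × (4408.8 m) = 9.21 km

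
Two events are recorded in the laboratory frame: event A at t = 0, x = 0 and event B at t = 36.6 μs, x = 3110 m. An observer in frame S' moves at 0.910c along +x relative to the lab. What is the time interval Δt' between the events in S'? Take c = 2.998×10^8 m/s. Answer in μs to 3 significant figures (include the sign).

γ = 1/√(1 − 0.910²) = 2.4119
Δt' = γ(Δt − vΔx/c²) = 2.4119 × (36.6 μs − 0.910×3110 m / (2.998×10^8 m/s))
= 2.4119 × (27.160 μs) = 65.5 μs

Δt' ≈ 65.5 μs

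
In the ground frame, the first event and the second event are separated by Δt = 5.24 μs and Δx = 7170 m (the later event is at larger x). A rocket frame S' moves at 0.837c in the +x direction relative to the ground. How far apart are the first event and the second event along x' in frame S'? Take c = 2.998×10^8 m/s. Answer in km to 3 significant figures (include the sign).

γ = 1/√(1 − 0.837²) = 1.8275
Δx' = γ(Δx − vΔt) = 1.8275 × (7170 m − 0.837×(2.998×10^8 m/s)×5.24×10^-6 s)
= 1.8275 × (5855.1 m) = 10.7 km

Δx' ≈ 10.7 km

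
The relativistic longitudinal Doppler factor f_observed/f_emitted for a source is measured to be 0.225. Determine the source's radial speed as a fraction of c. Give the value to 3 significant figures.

β ≈ 0.904

f_obs/f_src = √((1−β)/(1+β)) = 0.225  ⇒  (1−β)/(1+β) = 0.050625
β = |1 − D²|/(1 + D²) = |1 − 0.050625|/(1 + 0.050625) = 0.904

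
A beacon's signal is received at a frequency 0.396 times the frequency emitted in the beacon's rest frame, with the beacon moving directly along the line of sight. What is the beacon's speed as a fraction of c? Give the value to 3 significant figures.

β ≈ 0.729

f_obs/f_src = √((1−β)/(1+β)) = 0.396  ⇒  (1−β)/(1+β) = 0.15682
β = |1 − D²|/(1 + D²) = |1 − 0.15682|/(1 + 0.15682) = 0.729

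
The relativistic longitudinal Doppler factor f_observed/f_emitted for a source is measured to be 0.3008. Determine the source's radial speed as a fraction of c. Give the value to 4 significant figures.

β ≈ 0.8341

f_obs/f_src = √((1−β)/(1+β)) = 0.3008  ⇒  (1−β)/(1+β) = 0.0904806
β = |1 − D²|/(1 + D²) = |1 − 0.0904806|/(1 + 0.0904806) = 0.8341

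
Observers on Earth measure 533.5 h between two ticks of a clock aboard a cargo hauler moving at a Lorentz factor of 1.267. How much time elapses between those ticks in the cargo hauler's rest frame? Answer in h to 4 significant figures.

γ = 1.267 (given)
Proper time: τ₀ = Δt/γ = 533.5/1.267 = 421.1 h

τ₀ ≈ 421.1 h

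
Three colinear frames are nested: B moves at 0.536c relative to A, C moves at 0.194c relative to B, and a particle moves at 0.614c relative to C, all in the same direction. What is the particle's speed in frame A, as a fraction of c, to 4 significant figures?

u ≈ 0.9070c

Compose boost 2: (0.194 + 0.536)/(1 + 0.194×0.536) = 0.7300/1.10398 = 0.661241
Compose boost 3: (0.614 + 0.661241)/(1 + 0.614×0.661241) = 1.27524/1.40600 = 0.9070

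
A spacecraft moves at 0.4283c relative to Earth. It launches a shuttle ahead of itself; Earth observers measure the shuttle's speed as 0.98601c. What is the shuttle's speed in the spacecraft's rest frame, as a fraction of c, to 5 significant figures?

u' ≈ 0.96541c

Inverse velocity addition: u' = (u − v)/(1 − uv/c²)
= (0.98601 − 0.4283)/(1 − 0.98601×0.4283) = 0.55771/0.5776919 = 0.96541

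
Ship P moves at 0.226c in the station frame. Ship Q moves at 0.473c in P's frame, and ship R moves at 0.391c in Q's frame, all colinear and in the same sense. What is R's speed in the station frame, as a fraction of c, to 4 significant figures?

u ≈ 0.8200c

Compose boost 2: (0.473 + 0.226)/(1 + 0.473×0.226) = 0.6990/1.10690 = 0.631495
Compose boost 3: (0.391 + 0.631495)/(1 + 0.391×0.631495) = 1.02249/1.24691 = 0.8200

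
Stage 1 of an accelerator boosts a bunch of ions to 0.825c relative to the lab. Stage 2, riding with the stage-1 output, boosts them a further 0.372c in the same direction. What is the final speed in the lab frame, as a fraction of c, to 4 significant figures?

u ≈ 0.9159c

Compose boost 2: (0.372 + 0.825)/(1 + 0.372×0.825) = 1.197/1.30690 = 0.9159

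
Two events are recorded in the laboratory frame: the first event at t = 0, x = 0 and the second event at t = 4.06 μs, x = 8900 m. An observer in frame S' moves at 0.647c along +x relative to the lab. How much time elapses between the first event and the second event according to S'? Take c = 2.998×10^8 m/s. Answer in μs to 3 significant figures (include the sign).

Δt' ≈ -19.9 μs

γ = 1/√(1 − 0.647²) = 1.3115
Δt' = γ(Δt − vΔx/c²) = 1.3115 × (4.06 μs − 0.647×8900 m / (2.998×10^8 m/s))
= 1.3115 × (-15.147 μs) = -19.9 μs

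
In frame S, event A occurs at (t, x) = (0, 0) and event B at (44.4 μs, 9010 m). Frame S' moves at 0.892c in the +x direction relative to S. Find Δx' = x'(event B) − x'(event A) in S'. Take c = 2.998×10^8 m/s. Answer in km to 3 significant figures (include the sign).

Δx' ≈ -6.33 km

γ = 1/√(1 − 0.892²) = 2.2122
Δx' = γ(Δx − vΔt) = 2.2122 × (9010 m − 0.892×(2.998×10^8 m/s)×44.4×10^-6 s)
= 2.2122 × (-2863.5 m) = -6.33 km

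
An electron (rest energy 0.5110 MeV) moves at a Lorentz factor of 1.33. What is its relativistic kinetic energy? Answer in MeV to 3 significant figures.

K ≈ 0.169 MeV

γ = 1.33 (given)
K = (γ − 1)m₀c² = (1.33 − 1) × 0.5110 MeV = 0.33000 × 0.5110 MeV = 0.169 MeV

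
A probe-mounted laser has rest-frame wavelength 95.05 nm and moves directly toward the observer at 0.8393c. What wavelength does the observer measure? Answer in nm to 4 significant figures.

λ_obs ≈ 28.10 nm

Relativistic Doppler: λ_obs = λ_src √((1−β)/(1+β))
= 95.05 × √(0.160700/1.83930) = 95.05 × 0.295584 = 28.10 nm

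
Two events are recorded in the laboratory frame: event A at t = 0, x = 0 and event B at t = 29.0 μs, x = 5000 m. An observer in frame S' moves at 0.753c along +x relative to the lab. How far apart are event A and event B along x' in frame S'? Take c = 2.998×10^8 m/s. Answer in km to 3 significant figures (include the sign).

Δx' ≈ -2.35 km

γ = 1/√(1 − 0.753²) = 1.5197
Δx' = γ(Δx − vΔt) = 1.5197 × (5000 m − 0.753×(2.998×10^8 m/s)×29.0×10^-6 s)
= 1.5197 × (-1546.7 m) = -2.35 km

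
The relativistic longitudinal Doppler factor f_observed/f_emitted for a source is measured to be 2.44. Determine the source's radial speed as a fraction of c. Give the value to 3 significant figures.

f_obs/f_src = √((1+β)/(1−β)) = 2.44  ⇒  (1+β)/(1−β) = 5.9536
β = |1 − D²|/(1 + D²) = |1 − 5.9536|/(1 + 5.9536) = 0.712

β ≈ 0.712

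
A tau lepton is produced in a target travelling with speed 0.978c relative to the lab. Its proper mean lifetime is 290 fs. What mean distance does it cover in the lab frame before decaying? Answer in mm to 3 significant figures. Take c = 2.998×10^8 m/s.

γ = 1/√(1 − 0.978²) = 4.7938
Dilated lifetime: Δt = γτ₀ = 4.7938 × 290 fs = 1390.2 fs
d = vΔt = 0.978c × 1390.2 fs = 2.9320×10^8 m/s × 1.3902×10^-12 s = 0.408 mm

d ≈ 0.408 mm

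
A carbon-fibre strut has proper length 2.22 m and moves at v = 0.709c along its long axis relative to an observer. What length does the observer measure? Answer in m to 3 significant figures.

L ≈ 1.57 m

γ = 1/√(1 − 0.709²) = 1.4180
Length contraction: L = L₀/γ = 2.22/1.4180 = 1.57 m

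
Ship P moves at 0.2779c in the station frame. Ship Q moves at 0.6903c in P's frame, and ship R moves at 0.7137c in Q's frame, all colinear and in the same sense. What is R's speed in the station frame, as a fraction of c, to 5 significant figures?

Compose boost 2: (0.6903 + 0.2779)/(1 + 0.6903×0.2779) = 0.96820/1.191834 = 0.8123612
Compose boost 3: (0.7137 + 0.8123612)/(1 + 0.7137×0.8123612) = 1.526061/1.579782 = 0.96599

u ≈ 0.96599c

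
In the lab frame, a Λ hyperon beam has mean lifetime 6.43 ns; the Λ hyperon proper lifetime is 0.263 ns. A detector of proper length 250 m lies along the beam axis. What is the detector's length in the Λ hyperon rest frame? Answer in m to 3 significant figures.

Time dilation ⇒ γ = Δt/τ₀ = 6.43/0.263 = 24.449
Length contraction: L = L₀/γ = 250/24.449 = 10.2 m

L ≈ 10.2 m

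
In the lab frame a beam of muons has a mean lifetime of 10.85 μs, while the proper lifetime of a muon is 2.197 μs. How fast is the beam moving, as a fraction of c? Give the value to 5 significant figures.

β ≈ 0.97928

γ = Δt/τ₀ = 10.85/2.197 = 4.938553
β = √(1 − 1/γ²) = √(1 − 1/4.938553²) = 0.97928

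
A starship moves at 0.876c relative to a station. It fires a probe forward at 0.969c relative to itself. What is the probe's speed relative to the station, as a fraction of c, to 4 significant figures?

Relativistic velocity addition: u = (u' + v)/(1 + u'v/c²)
= (0.969 + 0.876)/(1 + 0.969×0.876) = 1.845/1.84884 = 0.9979

u ≈ 0.9979c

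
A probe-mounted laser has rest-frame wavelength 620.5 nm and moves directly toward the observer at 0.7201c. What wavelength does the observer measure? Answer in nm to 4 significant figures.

Relativistic Doppler: λ_obs = λ_src √((1−β)/(1+β))
= 620.5 × √(0.279900/1.72010) = 620.5 × 0.403390 = 250.3 nm

λ_obs ≈ 250.3 nm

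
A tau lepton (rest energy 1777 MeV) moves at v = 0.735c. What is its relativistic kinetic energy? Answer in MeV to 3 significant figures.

K ≈ 844 MeV

γ = 1/√(1 − 0.735²) = 1.4748
K = (γ − 1)m₀c² = (1.4748 − 1) × 1777 MeV = 0.47478 × 1777 MeV = 844 MeV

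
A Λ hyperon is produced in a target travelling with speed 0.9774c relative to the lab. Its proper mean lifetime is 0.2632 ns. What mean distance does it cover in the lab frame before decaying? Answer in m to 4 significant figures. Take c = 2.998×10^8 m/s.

γ = 1/√(1 − 0.9774²) = 4.73041
Dilated lifetime: Δt = γτ₀ = 4.73041 × 0.2632 ns = 1.24504 ns
d = vΔt = 0.9774c × 1.24504 ns = 2.93025×10^8 m/s × 1.24504×10^-9 s = 0.3648 m

d ≈ 0.3648 m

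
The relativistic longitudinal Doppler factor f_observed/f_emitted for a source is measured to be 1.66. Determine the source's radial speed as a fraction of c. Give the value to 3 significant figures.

β ≈ 0.467

f_obs/f_src = √((1+β)/(1−β)) = 1.66  ⇒  (1+β)/(1−β) = 2.7556
β = |1 − D²|/(1 + D²) = |1 − 2.7556|/(1 + 2.7556) = 0.467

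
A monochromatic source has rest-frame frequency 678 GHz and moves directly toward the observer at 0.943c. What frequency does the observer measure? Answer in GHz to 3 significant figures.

f_obs ≈ 3960 GHz

Relativistic Doppler: f_obs = f_src √((1+β)/(1−β))
= 678 × √(1.9430/0.057000) = 678 × 5.8385 = 3960 GHz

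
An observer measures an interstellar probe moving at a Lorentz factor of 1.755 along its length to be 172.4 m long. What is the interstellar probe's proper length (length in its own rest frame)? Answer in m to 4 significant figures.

γ = 1.755 (given)
L₀ = γL = 1.755 × 172.4 = 302.6 m

L₀ ≈ 302.6 m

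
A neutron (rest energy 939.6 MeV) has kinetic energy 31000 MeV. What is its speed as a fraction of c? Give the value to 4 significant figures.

γ = 1 + K/(m₀c²) = 1 + 31000/939.6 = 33.9928
β = √(1 − 1/γ²) = 0.9996

β ≈ 0.9996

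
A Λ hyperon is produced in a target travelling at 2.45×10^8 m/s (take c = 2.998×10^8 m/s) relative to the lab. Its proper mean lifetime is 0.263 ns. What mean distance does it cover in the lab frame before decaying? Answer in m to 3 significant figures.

β = v/c = 2.45×10^8 / 2.998×10^8 = 0.81721
γ = 1/√(1 − 0.81721²) = 1.7351
Dilated lifetime: Δt = γτ₀ = 1.7351 × 0.263 ns = 0.45633 ns
d = vΔt = 0.81721c × 0.45633 ns = 2.4500×10^8 m/s × 4.5633×10^-10 s = 0.112 m

d ≈ 0.112 m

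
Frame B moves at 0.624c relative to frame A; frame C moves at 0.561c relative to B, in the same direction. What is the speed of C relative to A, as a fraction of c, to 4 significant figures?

u ≈ 0.8777c

Compose boost 2: (0.561 + 0.624)/(1 + 0.561×0.624) = 1.185/1.35006 = 0.8777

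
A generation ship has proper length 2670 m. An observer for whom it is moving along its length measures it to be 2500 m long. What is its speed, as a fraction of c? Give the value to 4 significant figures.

β ≈ 0.3511

γ = L₀/L = 2670/2500 = 1.06800
β = √(1 − 1/γ²) = 0.3511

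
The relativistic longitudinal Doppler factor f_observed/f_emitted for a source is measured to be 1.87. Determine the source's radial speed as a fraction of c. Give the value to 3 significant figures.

β ≈ 0.555

f_obs/f_src = √((1+β)/(1−β)) = 1.87  ⇒  (1+β)/(1−β) = 3.4969
β = |1 − D²|/(1 + D²) = |1 − 3.4969|/(1 + 3.4969) = 0.555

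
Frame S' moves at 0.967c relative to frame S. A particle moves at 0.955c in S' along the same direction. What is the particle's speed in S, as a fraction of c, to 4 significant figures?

Relativistic velocity addition: u = (u' + v)/(1 + u'v/c²)
= (0.955 + 0.967)/(1 + 0.955×0.967) = 1.922/1.92348 = 0.9992

u ≈ 0.9992c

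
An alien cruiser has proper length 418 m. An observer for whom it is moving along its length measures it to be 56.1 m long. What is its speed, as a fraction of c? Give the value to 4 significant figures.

β ≈ 0.9910

γ = L₀/L = 418/56.1 = 7.45098
β = √(1 − 1/γ²) = 0.9910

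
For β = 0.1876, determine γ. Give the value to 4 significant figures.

γ ≈ 1.018

γ = 1/√(1 − β²) = 1/√(1 − 0.1876²) = 1/√(0.964806) = 1.018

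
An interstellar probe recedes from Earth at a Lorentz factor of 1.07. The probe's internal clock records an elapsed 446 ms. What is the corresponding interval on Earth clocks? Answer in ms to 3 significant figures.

Δt ≈ 477 ms

γ = 1.07 (given)
Time dilation: Δt = γτ₀ = 1.07 × 446 ms = 477 ms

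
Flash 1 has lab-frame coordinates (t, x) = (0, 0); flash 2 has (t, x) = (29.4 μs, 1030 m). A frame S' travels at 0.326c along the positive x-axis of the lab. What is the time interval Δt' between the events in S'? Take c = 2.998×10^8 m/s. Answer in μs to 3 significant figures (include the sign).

Δt' ≈ 29.9 μs

γ = 1/√(1 − 0.326²) = 1.0578
Δt' = γ(Δt − vΔx/c²) = 1.0578 × (29.4 μs − 0.326×1030 m / (2.998×10^8 m/s))
= 1.0578 × (28.280 μs) = 29.9 μs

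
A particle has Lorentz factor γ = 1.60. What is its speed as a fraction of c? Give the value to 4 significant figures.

β ≈ 0.7806

β = √(1 − 1/γ²) = √(1 − 1/1.60²) = √(0.609375) = 0.7806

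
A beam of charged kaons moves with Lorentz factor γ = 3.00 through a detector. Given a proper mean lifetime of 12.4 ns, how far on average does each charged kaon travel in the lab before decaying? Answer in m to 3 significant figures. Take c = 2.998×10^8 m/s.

d ≈ 10.5 m

β = √(1 − 1/γ²) = √(1 − 1/3.00²) = 0.94281
Dilated lifetime: Δt = γτ₀ = 3.00 × 12.4 ns = 37.200 ns
d = vΔt = 0.94281c × 37.200 ns = 2.8265×10^8 m/s × 3.7200×10^-8 s = 10.5 m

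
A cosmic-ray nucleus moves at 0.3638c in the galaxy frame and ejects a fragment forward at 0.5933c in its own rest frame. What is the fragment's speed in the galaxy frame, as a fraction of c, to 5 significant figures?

u ≈ 0.78719c

Compose boost 2: (0.5933 + 0.3638)/(1 + 0.5933×0.3638) = 0.95710/1.215843 = 0.78719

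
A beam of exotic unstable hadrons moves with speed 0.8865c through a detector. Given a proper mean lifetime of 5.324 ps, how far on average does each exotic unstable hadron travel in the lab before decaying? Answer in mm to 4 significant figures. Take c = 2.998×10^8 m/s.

d ≈ 3.058 mm

γ = 1/√(1 − 0.8865²) = 2.16109
Dilated lifetime: Δt = γτ₀ = 2.16109 × 5.324 ps = 11.5057 ps
d = vΔt = 0.8865c × 11.5057 ps = 2.65773×10^8 m/s × 1.15057×10^-11 s = 3.058 mm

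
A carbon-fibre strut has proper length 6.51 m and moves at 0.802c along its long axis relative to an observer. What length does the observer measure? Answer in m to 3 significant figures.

L ≈ 3.89 m

γ = 1/√(1 − 0.802²) = 1.6741
Length contraction: L = L₀/γ = 6.51/1.6741 = 3.89 m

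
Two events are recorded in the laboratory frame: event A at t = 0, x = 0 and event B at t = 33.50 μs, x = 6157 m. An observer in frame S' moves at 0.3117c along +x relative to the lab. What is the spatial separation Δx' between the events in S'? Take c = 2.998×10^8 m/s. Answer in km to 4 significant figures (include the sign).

γ = 1/√(1 − 0.3117²) = 1.05243
Δx' = γ(Δx − vΔt) = 1.05243 × (6157 m − 0.3117×(2.998×10^8 m/s)×33.50×10^-6 s)
= 1.05243 × (3026.50 m) = 3.185 km

Δx' ≈ 3.185 km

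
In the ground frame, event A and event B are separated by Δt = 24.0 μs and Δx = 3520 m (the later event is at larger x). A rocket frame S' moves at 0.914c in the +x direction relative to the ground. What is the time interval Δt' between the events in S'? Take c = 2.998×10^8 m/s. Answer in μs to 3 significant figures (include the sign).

γ = 1/√(1 − 0.914²) = 2.4648
Δt' = γ(Δt − vΔx/c²) = 2.4648 × (24.0 μs − 0.914×3520 m / (2.998×10^8 m/s))
= 2.4648 × (13.269 μs) = 32.7 μs

Δt' ≈ 32.7 μs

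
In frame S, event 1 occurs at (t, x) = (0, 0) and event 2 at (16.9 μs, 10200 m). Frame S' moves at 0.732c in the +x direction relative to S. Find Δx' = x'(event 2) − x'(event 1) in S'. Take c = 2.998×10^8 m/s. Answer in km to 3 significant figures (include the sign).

γ = 1/√(1 − 0.732²) = 1.4678
Δx' = γ(Δx − vΔt) = 1.4678 × (10200 m − 0.732×(2.998×10^8 m/s)×16.9×10^-6 s)
= 1.4678 × (6491.2 m) = 9.53 km

Δx' ≈ 9.53 km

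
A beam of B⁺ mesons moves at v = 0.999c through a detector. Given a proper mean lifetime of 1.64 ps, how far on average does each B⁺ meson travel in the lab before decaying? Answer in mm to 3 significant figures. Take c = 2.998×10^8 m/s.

γ = 1/√(1 − 0.999²) = 22.366
Dilated lifetime: Δt = γτ₀ = 22.366 × 1.64 ps = 36.681 ps
d = vΔt = 0.999c × 36.681 ps = 2.9950×10^8 m/s × 3.6681×10^-11 s = 11.0 mm

d ≈ 11.0 mm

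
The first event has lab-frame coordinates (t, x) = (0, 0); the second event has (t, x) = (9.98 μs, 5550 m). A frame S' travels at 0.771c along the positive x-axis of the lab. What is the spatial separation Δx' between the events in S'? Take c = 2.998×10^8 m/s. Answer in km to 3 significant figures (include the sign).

Δx' ≈ 5.09 km

γ = 1/√(1 − 0.771²) = 1.5703
Δx' = γ(Δx − vΔt) = 1.5703 × (5550 m − 0.771×(2.998×10^8 m/s)×9.98×10^-6 s)
= 1.5703 × (3243.2 m) = 5.09 km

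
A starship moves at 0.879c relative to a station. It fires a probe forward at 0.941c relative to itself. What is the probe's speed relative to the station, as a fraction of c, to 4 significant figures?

Relativistic velocity addition: u = (u' + v)/(1 + u'v/c²)
= (0.941 + 0.879)/(1 + 0.941×0.879) = 1.820/1.82714 = 0.9961

u ≈ 0.9961c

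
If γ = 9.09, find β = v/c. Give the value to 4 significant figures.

β = √(1 − 1/γ²) = √(1 − 1/9.09²) = √(0.987898) = 0.9939

β ≈ 0.9939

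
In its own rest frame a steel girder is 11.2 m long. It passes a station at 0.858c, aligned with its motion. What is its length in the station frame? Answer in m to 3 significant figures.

γ = 1/√(1 − 0.858²) = 1.9469
Length contraction: L = L₀/γ = 11.2/1.9469 = 5.75 m

L ≈ 5.75 m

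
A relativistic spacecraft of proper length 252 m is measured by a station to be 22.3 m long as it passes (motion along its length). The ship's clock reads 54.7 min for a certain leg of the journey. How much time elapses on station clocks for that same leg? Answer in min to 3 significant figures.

Δt ≈ 618 min

Length contraction ⇒ γ = L₀/L = 252/22.3 = 11.300
Time dilation: Δt = γτ₀ = 11.300 × 54.7 min = 618 min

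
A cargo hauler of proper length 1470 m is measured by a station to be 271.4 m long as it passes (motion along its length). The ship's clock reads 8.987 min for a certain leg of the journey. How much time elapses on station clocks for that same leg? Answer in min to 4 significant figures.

Length contraction ⇒ γ = L₀/L = 1470/271.4 = 5.41636
Time dilation: Δt = γτ₀ = 5.41636 × 8.987 min = 48.68 min

Δt ≈ 48.68 min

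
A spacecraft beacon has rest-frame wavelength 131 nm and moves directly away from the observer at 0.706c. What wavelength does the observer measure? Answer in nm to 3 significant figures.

λ_obs ≈ 316 nm

Relativistic Doppler: λ_obs = λ_src √((1+β)/(1−β))
= 131 × √(1.7060/0.29400) = 131 × 2.4089 = 316 nm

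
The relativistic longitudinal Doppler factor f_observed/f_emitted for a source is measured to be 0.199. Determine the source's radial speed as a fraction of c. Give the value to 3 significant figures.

β ≈ 0.924

f_obs/f_src = √((1−β)/(1+β)) = 0.199  ⇒  (1−β)/(1+β) = 0.039601
β = |1 − D²|/(1 + D²) = |1 − 0.039601|/(1 + 0.039601) = 0.924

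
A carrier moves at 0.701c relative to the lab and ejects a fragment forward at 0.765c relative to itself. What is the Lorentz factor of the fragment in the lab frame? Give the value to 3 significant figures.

u_lab = (0.765 + 0.701)/(1 + 0.765×0.701) = 1.466/1.53626 = 0.954262
γ = 1/√(1 − 0.954262²) = 3.34

γ ≈ 3.34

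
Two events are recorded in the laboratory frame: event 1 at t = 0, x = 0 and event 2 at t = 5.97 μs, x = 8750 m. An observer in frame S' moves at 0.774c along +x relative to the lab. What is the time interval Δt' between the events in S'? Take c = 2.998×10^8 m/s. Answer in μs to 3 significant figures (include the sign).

Δt' ≈ -26.2 μs

γ = 1/√(1 − 0.774²) = 1.5793
Δt' = γ(Δt − vΔx/c²) = 1.5793 × (5.97 μs − 0.774×8750 m / (2.998×10^8 m/s))
= 1.5793 × (-16.620 μs) = -26.2 μs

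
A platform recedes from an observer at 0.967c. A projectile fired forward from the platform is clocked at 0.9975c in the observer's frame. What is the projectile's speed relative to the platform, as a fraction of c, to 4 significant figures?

Inverse velocity addition: u' = (u − v)/(1 − uv/c²)
= (0.9975 − 0.967)/(1 − 0.9975×0.967) = 0.03050/0.0354175 = 0.8612

u' ≈ 0.8612c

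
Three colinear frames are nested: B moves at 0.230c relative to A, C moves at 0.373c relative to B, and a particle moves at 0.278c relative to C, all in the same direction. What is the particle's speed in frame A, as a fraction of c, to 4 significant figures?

u ≈ 0.7219c

Compose boost 2: (0.373 + 0.230)/(1 + 0.373×0.230) = 0.6030/1.08579 = 0.555356
Compose boost 3: (0.278 + 0.555356)/(1 + 0.278×0.555356) = 0.833356/1.15439 = 0.7219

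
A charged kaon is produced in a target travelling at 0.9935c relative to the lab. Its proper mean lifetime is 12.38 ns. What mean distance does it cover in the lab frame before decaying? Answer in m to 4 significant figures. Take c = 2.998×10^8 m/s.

γ = 1/√(1 − 0.9935²) = 8.78487
Dilated lifetime: Δt = γτ₀ = 8.78487 × 12.38 ns = 108.757 ns
d = vΔt = 0.9935c × 108.757 ns = 2.97851×10^8 m/s × 1.08757×10^-7 s = 32.39 m

d ≈ 32.39 m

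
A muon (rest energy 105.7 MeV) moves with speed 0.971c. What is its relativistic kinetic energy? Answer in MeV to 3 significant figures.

K ≈ 336 MeV

γ = 1/√(1 − 0.971²) = 4.1827
K = (γ − 1)m₀c² = (4.1827 − 1) × 105.7 MeV = 3.1827 × 105.7 MeV = 336 MeV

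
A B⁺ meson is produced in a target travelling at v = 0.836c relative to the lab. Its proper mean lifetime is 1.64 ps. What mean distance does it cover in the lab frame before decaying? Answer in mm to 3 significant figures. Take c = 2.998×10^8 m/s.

γ = 1/√(1 − 0.836²) = 1.8224
Dilated lifetime: Δt = γτ₀ = 1.8224 × 1.64 ps = 2.9887 ps
d = vΔt = 0.836c × 2.9887 ps = 2.5063×10^8 m/s × 2.9887×10^-12 s = 0.749 mm

d ≈ 0.749 mm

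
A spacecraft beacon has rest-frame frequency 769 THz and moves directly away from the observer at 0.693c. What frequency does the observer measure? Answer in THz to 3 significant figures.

Relativistic Doppler: f_obs = f_src √((1−β)/(1+β))
= 769 × √(0.30700/1.6930) = 769 × 0.42583 = 327 THz

f_obs ≈ 327 THz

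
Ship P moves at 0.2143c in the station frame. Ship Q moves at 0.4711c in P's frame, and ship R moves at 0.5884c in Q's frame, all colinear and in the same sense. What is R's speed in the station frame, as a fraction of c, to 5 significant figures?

u ≈ 0.88629c

Compose boost 2: (0.4711 + 0.2143)/(1 + 0.4711×0.2143) = 0.68540/1.100957 = 0.6225494
Compose boost 3: (0.5884 + 0.6225494)/(1 + 0.5884×0.6225494) = 1.210949/1.366308 = 0.88629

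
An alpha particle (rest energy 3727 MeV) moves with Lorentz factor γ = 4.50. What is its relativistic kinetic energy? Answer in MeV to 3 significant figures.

K ≈ 13000 MeV

γ = 4.50 (given)
K = (γ − 1)m₀c² = (4.50 − 1) × 3727 MeV = 3.5000 × 3727 MeV = 13000 MeV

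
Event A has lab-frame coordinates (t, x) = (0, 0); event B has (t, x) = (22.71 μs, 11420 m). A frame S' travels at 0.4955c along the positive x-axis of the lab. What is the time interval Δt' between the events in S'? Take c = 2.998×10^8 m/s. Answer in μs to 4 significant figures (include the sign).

Δt' ≈ 4.416 μs

γ = 1/√(1 − 0.4955²) = 1.15127
Δt' = γ(Δt − vΔx/c²) = 1.15127 × (22.71 μs − 0.4955×11420 m / (2.998×10^8 m/s))
= 1.15127 × (3.83538 μs) = 4.416 μs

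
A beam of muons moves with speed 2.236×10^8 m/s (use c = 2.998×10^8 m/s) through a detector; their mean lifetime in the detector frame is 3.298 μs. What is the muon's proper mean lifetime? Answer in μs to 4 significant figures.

β = v/c = 2.236×10^8 / 2.998×10^8 = 0.745831
γ = 1/√(1 − 0.745831²) = 1.50120
Proper time: τ₀ = Δt/γ = 3.298/1.50120 = 2.197 μs

τ₀ ≈ 2.197 μs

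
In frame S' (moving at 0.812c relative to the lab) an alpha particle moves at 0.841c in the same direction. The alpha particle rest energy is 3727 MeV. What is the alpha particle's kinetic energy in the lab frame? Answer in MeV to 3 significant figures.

K ≈ 16100 MeV

u_lab = (0.841 + 0.812)/(1 + 0.841×0.812) = 0.982238
γ = 1/√(1 − 0.982238²) = 5.3293
K = (γ − 1)m₀c² = (5.3293 − 1) × 3727 = 4.3293 × 3727 = 16100 MeV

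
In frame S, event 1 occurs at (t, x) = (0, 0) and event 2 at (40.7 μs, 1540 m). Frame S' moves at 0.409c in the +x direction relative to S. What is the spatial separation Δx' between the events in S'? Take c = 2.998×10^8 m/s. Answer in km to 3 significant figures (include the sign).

Δx' ≈ -3.78 km

γ = 1/√(1 − 0.409²) = 1.0958
Δx' = γ(Δx − vΔt) = 1.0958 × (1540 m − 0.409×(2.998×10^8 m/s)×40.7×10^-6 s)
= 1.0958 × (-3450.6 m) = -3.78 km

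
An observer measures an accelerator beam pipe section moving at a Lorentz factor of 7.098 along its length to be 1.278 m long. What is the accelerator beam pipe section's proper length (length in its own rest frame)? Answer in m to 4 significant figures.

L₀ ≈ 9.071 m

γ = 7.098 (given)
L₀ = γL = 7.098 × 1.278 = 9.071 m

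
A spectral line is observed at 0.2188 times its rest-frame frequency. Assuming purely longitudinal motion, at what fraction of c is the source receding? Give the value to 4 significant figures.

β ≈ 0.9086

f_obs/f_src = √((1−β)/(1+β)) = 0.2188  ⇒  (1−β)/(1+β) = 0.0478734
β = |1 − D²|/(1 + D²) = |1 − 0.0478734|/(1 + 0.0478734) = 0.9086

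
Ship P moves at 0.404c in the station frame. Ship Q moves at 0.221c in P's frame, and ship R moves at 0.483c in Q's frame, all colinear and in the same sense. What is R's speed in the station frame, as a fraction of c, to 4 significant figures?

Compose boost 2: (0.221 + 0.404)/(1 + 0.221×0.404) = 0.6250/1.08928 = 0.573771
Compose boost 3: (0.483 + 0.573771)/(1 + 0.483×0.573771) = 1.05677/1.27713 = 0.8275

u ≈ 0.8275c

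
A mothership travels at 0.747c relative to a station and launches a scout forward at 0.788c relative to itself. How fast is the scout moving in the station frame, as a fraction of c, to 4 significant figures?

Compose boost 2: (0.788 + 0.747)/(1 + 0.788×0.747) = 1.535/1.58864 = 0.9662

u ≈ 0.9662c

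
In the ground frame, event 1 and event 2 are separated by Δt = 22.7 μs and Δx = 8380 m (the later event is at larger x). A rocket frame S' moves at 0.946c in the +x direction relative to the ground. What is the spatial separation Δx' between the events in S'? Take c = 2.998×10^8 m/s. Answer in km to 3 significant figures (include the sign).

Δx' ≈ 5.99 km

γ = 1/√(1 − 0.946²) = 3.0848
Δx' = γ(Δx − vΔt) = 3.0848 × (8380 m − 0.946×(2.998×10^8 m/s)×22.7×10^-6 s)
= 3.0848 × (1942.0 m) = 5.99 km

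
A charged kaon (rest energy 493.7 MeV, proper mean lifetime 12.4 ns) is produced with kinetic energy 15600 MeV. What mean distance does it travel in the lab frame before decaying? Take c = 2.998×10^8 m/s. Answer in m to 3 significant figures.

γ = 1 + K/(m₀c²) = 1 + 15600/493.7 = 32.598
β = √(1 − 1/γ²) = 0.99953
Dilated lifetime: γτ₀ = 32.598 × 12.4 ns = 404.22 ns
d = βc·γτ₀ = 0.99953 × (2.998×10^8 m/s) × 4.0422×10^-7 s = 121 m

d ≈ 121 m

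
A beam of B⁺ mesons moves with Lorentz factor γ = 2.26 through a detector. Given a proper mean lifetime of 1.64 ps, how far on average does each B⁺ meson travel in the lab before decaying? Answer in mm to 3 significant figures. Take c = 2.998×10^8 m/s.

d ≈ 0.996 mm

β = √(1 − 1/γ²) = √(1 − 1/2.26²) = 0.89678
Dilated lifetime: Δt = γτ₀ = 2.26 × 1.64 ps = 3.7064 ps
d = vΔt = 0.89678c × 3.7064 ps = 2.6885×10^8 m/s × 3.7064×10^-12 s = 0.996 mm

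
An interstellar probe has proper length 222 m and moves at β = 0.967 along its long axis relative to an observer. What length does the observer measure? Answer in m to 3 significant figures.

γ = 1/√(1 − 0.967²) = 3.9250
Length contraction: L = L₀/γ = 222/3.9250 = 56.6 m

L ≈ 56.6 m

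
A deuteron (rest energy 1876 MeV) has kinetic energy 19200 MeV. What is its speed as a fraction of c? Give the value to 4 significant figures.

γ = 1 + K/(m₀c²) = 1 + 19200/1876 = 11.2345
β = √(1 − 1/γ²) = 0.9960

β ≈ 0.9960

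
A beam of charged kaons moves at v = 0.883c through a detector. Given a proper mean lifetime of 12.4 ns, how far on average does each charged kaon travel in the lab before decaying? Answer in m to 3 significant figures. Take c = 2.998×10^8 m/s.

γ = 1/√(1 − 0.883²) = 2.1305
Dilated lifetime: Δt = γτ₀ = 2.1305 × 12.4 ns = 26.418 ns
d = vΔt = 0.883c × 26.418 ns = 2.6472×10^8 m/s × 2.6418×10^-8 s = 6.99 m

d ≈ 6.99 m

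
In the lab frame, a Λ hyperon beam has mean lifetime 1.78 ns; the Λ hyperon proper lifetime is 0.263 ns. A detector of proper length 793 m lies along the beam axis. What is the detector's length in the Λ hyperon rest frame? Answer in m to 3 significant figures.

Time dilation ⇒ γ = Δt/τ₀ = 1.78/0.263 = 6.7681
Length contraction: L = L₀/γ = 793/6.7681 = 117 m

L ≈ 117 m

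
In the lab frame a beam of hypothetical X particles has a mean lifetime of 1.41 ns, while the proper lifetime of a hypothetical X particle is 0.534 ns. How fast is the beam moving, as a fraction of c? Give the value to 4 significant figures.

β ≈ 0.9255

γ = Δt/τ₀ = 1.41/0.534 = 2.64045
β = √(1 − 1/γ²) = √(1 − 1/2.64045²) = 0.9255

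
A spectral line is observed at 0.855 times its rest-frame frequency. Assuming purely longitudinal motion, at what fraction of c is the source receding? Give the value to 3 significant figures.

β ≈ 0.155

f_obs/f_src = √((1−β)/(1+β)) = 0.855  ⇒  (1−β)/(1+β) = 0.73102
β = |1 − D²|/(1 + D²) = |1 − 0.73102|/(1 + 0.73102) = 0.155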